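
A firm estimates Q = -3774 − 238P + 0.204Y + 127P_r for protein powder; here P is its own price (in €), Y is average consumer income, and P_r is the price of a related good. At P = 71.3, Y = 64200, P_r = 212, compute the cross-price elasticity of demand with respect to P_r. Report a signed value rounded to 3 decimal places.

At the given values, Q = -3774 − 238(71.3) + 0.204(64200) + 127(212) = 19277.4.
∂Q/∂P_r = 127.
E = (127) × (212/19277.4) = 1.39666…

1.397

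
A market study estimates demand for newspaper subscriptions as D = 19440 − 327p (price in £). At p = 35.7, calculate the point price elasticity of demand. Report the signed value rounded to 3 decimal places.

-1.503

dD/dp = −327. At p = 35.7, D = 19440 − 327(35.7) = 7766.1.
Ed = (dD/dp)·(p/D) = −327 × (35.7/7766.1) = -1.50318…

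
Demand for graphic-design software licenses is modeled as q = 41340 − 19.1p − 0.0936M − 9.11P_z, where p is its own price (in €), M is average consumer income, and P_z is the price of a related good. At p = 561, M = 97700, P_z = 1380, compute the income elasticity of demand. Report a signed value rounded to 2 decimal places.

At the given values, q = 41340 − 19.1(561) − 0.0936(97700) − 9.11(1380) = 8908.38.
∂q/∂M = -0.0936.
E = (-0.0936) × (97700/8908.38) = -1.0265…

-1.03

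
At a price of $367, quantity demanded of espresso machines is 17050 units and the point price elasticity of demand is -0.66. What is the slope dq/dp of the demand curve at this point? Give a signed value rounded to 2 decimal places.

Ed = (dq/dp)·(p/q) ⇒ dq/dp = Ed·q/p = (-0.66)·17050/367 = -30.6621…

-30.66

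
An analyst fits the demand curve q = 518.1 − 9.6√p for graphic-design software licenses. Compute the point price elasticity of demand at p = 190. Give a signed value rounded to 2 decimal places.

dq/dp = −9.6/(2√p) = -0.348229. At p = 190, q = 385.773.
Ed = (dq/dp)·(p/q) = (-0.348229) × (190/385.773) = -0.1715…

-0.17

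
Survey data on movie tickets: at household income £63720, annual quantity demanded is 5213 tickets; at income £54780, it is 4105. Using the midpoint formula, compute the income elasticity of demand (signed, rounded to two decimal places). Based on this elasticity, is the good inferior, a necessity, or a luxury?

%ΔQ = (4105 − 5213)/[( 5213 + 4105)/2] = -1108/4659 = -0.237819…
%ΔIncome = (54780 − 63720)/[( 63720 + 54780)/2] = -8940/59250 = -0.150886…
E_income = (-1108/4659) / (-8940/59250) = 1.5761…
E_income > 1 ⇒ normal good, luxury.

1.58; luxury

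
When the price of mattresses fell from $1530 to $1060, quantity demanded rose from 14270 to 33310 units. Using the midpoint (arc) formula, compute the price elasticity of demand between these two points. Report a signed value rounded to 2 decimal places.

-2.21

%ΔQ = (33310 − 14270) / [(14270 + 33310)/2] = 19040/23790 = 0.800336…
%ΔP = (1060 − 1530) / [(1530 + 1060)/2] = -470/1295 = -0.362934…
Arc Ed = %ΔQ / %ΔP = (19040/23790) / (-470/1295) = -2.2051…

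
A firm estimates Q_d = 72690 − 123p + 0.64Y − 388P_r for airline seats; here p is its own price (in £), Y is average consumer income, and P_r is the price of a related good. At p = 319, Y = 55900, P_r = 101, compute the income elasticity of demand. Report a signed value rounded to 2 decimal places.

1.19

At the given values, Q_d = 72690 − 123(319) + 0.64(55900) − 388(101) = 30041.
∂Q_d/∂Y = 0.64.
E = (0.64) × (55900/30041) = 1.1909…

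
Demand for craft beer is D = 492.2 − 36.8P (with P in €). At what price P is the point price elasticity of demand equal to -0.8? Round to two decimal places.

5.94

Ed = −36.8P/(492.2 − 36.8P). Set this equal to -0.8:
36.8P = 0.8·(492.2 − 36.8P) ⇒ 36.8P(1 + 0.8) = 0.8·492.2
P = 0.8·492.2 / (36.8·1.8) = 5.9444…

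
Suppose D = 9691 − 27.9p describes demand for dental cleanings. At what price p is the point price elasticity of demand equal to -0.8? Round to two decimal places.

Ed = −27.9p/(9691 − 27.9p). Set this equal to -0.8:
27.9p = 0.8·(9691 − 27.9p) ⇒ 27.9p(1 + 0.8) = 0.8·9691
p = 0.8·9691 / (27.9·1.8) = 154.3767…

154.38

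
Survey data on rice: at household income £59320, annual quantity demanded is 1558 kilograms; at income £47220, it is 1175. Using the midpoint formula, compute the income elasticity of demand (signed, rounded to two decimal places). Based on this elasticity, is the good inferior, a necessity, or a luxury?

1.23; luxury

%ΔQ = (1175 − 1558)/[( 1558 + 1175)/2] = -383/1366.5 = -0.280278…
%ΔIncome = (47220 − 59320)/[( 59320 + 47220)/2] = -12100/53270 = -0.227144…
E_income = (-383/1366.5) / (-12100/53270) = 1.2339…
E_income > 1 ⇒ normal good, luxury.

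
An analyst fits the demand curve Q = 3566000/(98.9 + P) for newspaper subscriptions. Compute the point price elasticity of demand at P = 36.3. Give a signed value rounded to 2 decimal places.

-0.27

dQ/dP = −3566000/(98.9 + P)² = -195.087. At P = 36.3, Q = 26375.7.
Ed = (dQ/dP)·(P/Q) = (-195.087) × (36.3/26375.7) = -0.2684…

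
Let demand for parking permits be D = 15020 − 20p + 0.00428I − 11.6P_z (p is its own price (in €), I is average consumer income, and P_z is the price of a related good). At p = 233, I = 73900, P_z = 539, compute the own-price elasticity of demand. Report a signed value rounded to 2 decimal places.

-1.05

At the given values, D = 15020 − 20(233) + 0.00428(73900) − 11.6(539) = 4423.892.
∂D/∂p = −20.
E = (-20) × (233/4423.892) = -1.0533…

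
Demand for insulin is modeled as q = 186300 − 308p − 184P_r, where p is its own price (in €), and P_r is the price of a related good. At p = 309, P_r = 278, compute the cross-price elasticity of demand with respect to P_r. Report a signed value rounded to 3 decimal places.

-1.280

At the given values, q = 186300 − 308(309) − 184(278) = 39976.
∂q/∂P_r = -184.
E = (-184) × (278/39976) = -1.27956…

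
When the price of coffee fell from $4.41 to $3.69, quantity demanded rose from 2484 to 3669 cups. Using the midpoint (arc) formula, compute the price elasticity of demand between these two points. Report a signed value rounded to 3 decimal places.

%ΔQ = (3669 − 2484) / [(2484 + 3669)/2] = 1185/3076.5 = 0.385177…
%ΔP = (3.69 − 4.41) / [(4.41 + 3.69)/2] = -0.72/4.05 = -0.177777…
Arc Ed = %ΔQ / %ΔP = (1185/3076.5) / (-0.72/4.05) = -2.16662…

-2.167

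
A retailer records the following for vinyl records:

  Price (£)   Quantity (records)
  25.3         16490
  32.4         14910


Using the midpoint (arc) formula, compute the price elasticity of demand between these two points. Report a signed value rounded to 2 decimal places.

%ΔQ = (14910 − 16490) / [(16490 + 14910)/2] = -1580/15700 = -0.100636…
%ΔP = (32.4 − 25.3) / [(25.3 + 32.4)/2] = 7.1/28.85 = 0.246100…
Arc Ed = %ΔQ / %ΔP = (-1580/15700) / (7.1/28.85) = -0.4089…

-0.41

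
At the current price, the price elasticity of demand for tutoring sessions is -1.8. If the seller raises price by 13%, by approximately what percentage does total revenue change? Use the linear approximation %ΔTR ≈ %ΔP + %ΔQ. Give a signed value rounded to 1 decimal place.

-10.4%

%ΔQ ≈ Ed × %ΔP = (-1.8) × (+13%) = -23.4000%
%ΔTR ≈ %ΔP + %ΔQ = (+13%) + (-23.4000%) = -10.4000%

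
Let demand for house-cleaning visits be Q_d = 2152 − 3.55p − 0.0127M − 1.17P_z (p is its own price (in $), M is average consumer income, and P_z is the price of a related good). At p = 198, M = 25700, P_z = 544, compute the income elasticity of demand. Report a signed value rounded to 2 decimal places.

-0.67

At the given values, Q_d = 2152 − 3.55(198) − 0.0127(25700) − 1.17(544) = 486.23.
∂Q_d/∂M = -0.0127.
E = (-0.0127) × (25700/486.23) = -0.6712…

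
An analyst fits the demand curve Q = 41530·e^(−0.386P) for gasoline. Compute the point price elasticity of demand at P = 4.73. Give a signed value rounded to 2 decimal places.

-1.83

dQ/dP = −0.386·Q = -2582.4. At P = 4.73, Q = 6690.15.
Ed = (dQ/dP)·(P/Q) = (-2582.4) × (4.73/6690.15) = -1.8257…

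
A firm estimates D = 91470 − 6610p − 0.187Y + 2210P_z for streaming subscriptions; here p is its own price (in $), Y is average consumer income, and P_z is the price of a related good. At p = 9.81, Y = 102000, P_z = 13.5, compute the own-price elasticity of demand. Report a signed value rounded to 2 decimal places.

-1.73

At the given values, D = 91470 − 6610(9.81) − 0.187(102000) + 2210(13.5) = 37386.9.
∂D/∂p = −6610.
E = (-6610) × (9.81/37386.9) = -1.7344…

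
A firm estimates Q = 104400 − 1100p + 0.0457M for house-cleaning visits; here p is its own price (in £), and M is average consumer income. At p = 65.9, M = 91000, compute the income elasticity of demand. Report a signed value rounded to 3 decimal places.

0.115

At the given values, Q = 104400 − 1100(65.9) + 0.0457(91000) = 36068.7.
∂Q/∂M = 0.0457.
E = (0.0457) × (91000/36068.7) = 0.11529…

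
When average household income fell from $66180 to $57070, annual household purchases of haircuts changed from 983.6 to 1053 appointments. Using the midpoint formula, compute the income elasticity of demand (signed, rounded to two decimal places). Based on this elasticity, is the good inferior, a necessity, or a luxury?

-0.46; inferior

%ΔQ = (1053 − 983.6)/[( 983.6 + 1053)/2] = 69.4/1018.3 = 0.068152…
%ΔIncome = (57070 − 66180)/[( 66180 + 57070)/2] = -9110/61625 = -0.147829…
E_income = (69.4/1018.3) / (-9110/61625) = -0.4610…
E_income < 0 ⇒ inferior good.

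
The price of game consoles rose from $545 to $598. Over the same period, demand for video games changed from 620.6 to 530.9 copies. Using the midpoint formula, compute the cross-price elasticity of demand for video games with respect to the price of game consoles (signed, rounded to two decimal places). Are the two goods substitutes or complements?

-1.68; complements

%ΔQ_{video games} = (530.9 − 620.6)/avg = -89.7/575.75 = -0.155796…
%ΔP_{game consoles} = (598 − 545)/avg = 53/571.5 = 0.092738…
E_cross = (-89.7/575.75) / (53/571.5) = -1.6799…
E_cross < 0 ⇒ the goods are complements.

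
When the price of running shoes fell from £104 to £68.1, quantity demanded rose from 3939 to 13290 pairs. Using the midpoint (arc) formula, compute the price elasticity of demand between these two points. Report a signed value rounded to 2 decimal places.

-2.60

%ΔQ = (13290 − 3939) / [(3939 + 13290)/2] = 9351/8614.5 = 1.085495…
%ΔP = (68.1 − 104) / [(104 + 68.1)/2] = -35.9/86.05 = -0.417199…
Arc Ed = %ΔQ / %ΔP = (9351/8614.5) / (-35.9/86.05) = -2.6018…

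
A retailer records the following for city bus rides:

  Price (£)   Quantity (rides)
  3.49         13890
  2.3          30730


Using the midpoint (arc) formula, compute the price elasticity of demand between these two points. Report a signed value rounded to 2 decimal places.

%ΔQ = (30730 − 13890) / [(13890 + 30730)/2] = 16840/22310 = 0.754818…
%ΔP = (2.3 − 3.49) / [(3.49 + 2.3)/2] = -1.19/2.895 = -0.411053…
Arc Ed = %ΔQ / %ΔP = (16840/22310) / (-1.19/2.895) = -1.8363…

-1.84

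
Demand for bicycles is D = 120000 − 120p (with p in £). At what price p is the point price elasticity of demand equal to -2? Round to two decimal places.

Ed = −120p/(120000 − 120p). Set this equal to -2:
120p = 2·(120000 − 120p) ⇒ 120p(1 + 2) = 2·120000
p = 2·120000 / (120·3) = 666.6666…

666.67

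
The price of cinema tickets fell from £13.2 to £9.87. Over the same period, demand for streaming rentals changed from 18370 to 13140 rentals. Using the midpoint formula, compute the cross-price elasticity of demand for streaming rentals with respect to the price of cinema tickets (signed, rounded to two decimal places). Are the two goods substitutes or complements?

%ΔQ_{streaming rentals} = (13140 − 18370)/avg = -5230/15755 = -0.331958…
%ΔP_{cinema tickets} = (9.87 − 13.2)/avg = -3.33/11.535 = -0.288686…
E_cross = (-5230/15755) / (-3.33/11.535) = 1.1498…
E_cross > 0 ⇒ the goods are substitutes.

1.15; substitutes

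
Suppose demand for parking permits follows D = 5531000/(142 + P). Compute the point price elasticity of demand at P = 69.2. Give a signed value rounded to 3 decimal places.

dD/dP = −5531000/(142 + P)² = -123.998. At P = 69.2, D = 26188.4.
Ed = (dD/dP)·(P/D) = (-123.998) × (69.2/26188.4) = -0.32765…

-0.328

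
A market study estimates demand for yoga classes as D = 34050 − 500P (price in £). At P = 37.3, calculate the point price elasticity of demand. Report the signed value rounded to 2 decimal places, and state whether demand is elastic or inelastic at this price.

dD/dP = −500. At P = 37.3, D = 34050 − 500(37.3) = 15400.
Ed = (dD/dP)·(P/D) = −500 × (37.3/15400) = -1.2110…
|Ed| = 1.21 > 1, so demand is elastic.

-1.21; elastic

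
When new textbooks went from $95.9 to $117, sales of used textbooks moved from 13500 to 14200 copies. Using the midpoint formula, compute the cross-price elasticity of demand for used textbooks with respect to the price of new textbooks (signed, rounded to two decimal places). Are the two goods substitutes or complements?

%ΔQ_{used textbooks} = (14200 − 13500)/avg = 700/13850 = 0.050541…
%ΔP_{new textbooks} = (117 − 95.9)/avg = 21.1/106.45 = 0.198215…
E_cross = (700/13850) / (21.1/106.45) = 0.2549…
E_cross > 0 ⇒ the goods are substitutes.

0.25; substitutes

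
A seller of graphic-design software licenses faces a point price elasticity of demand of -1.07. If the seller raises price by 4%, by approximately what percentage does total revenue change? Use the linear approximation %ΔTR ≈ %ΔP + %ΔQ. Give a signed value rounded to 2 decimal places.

%ΔQ ≈ Ed × %ΔP = (-1.07) × (+4%) = -4.2800%
%ΔTR ≈ %ΔP + %ΔQ = (+4%) + (-4.2800%) = -0.2800%

-0.28%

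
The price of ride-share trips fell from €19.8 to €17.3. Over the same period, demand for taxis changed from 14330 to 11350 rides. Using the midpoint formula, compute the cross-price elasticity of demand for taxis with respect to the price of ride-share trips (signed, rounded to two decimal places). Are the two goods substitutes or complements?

%ΔQ_{taxis} = (11350 − 14330)/avg = -2980/12840 = -0.232087…
%ΔP_{ride-share trips} = (17.3 − 19.8)/avg = -2.5/18.55 = -0.134770…
E_cross = (-2980/12840) / (-2.5/18.55) = 1.7220…
E_cross > 0 ⇒ the goods are substitutes.

1.72; substitutes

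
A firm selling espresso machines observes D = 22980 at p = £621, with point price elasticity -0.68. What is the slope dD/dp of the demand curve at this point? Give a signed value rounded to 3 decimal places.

Ed = (dD/dp)·(p/D) ⇒ dD/dp = Ed·D/p = (-0.68)·22980/621 = -25.16328…

-25.163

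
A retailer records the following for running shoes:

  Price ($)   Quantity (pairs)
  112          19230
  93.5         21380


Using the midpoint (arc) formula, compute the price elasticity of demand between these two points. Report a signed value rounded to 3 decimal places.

-0.588

%ΔQ = (21380 − 19230) / [(19230 + 21380)/2] = 2150/20305 = 0.105885…
%ΔP = (93.5 − 112) / [(112 + 93.5)/2] = -18.5/102.75 = -0.180048…
Arc Ed = %ΔQ / %ΔP = (2150/20305) / (-18.5/102.75) = -0.58809…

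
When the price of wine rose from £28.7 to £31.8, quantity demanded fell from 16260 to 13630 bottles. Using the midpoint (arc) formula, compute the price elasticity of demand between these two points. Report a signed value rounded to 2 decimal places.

-1.72

%ΔQ = (13630 − 16260) / [(16260 + 13630)/2] = -2630/14945 = -0.175978…
%ΔP = (31.8 − 28.7) / [(28.7 + 31.8)/2] = 3.1/30.25 = 0.102479…
Arc Ed = %ΔQ / %ΔP = (-2630/14945) / (3.1/30.25) = -1.7172…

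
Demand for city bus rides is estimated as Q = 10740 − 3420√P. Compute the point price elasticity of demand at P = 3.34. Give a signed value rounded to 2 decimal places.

dQ/dP = −3420/(2√P) = -935.67. At P = 3.34, Q = 4489.72.
Ed = (dQ/dP)·(P/Q) = (-935.67) × (3.34/4489.72) = -0.6960…

-0.70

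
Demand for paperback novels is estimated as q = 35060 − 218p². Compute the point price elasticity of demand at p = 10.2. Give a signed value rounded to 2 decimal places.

-3.66

dq/dp = −2·218·p = -4447.2. At p = 10.2, q = 12379.28.
Ed = (dq/dp)·(p/q) = (-4447.2) × (10.2/12379.28) = -3.6643…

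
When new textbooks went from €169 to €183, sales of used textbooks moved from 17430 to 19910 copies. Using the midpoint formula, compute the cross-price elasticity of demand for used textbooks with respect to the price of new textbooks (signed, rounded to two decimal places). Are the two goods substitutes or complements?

%ΔQ_{used textbooks} = (19910 − 17430)/avg = 2480/18670 = 0.132833…
%ΔP_{new textbooks} = (183 − 169)/avg = 14/176 = 0.079545…
E_cross = (2480/18670) / (14/176) = 1.6699…
E_cross > 0 ⇒ the goods are substitutes.

1.67; substitutes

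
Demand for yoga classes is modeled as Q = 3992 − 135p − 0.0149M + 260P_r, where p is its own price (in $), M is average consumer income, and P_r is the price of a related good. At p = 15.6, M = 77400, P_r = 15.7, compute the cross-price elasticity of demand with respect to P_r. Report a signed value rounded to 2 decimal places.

At the given values, Q = 3992 − 135(15.6) − 0.0149(77400) + 260(15.7) = 4814.74.
∂Q/∂P_r = 260.
E = (260) × (15.7/4814.74) = 0.8478…

0.85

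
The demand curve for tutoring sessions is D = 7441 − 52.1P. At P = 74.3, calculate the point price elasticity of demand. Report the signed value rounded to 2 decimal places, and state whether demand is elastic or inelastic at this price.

-1.08; elastic

dD/dP = −52.1. At P = 74.3, D = 7441 − 52.1(74.3) = 3569.97.
Ed = (dD/dP)·(P/D) = −52.1 × (74.3/3569.97) = -1.0843…
|Ed| = 1.08 > 1, so demand is elastic.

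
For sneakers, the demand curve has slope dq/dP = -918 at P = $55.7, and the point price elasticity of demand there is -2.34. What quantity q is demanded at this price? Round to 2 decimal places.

21851.54

Ed = (dq/dP)·(P/q) ⇒ q = (dq/dP)·P/Ed = (-918)·55.7/(-2.34) = 21851.5384…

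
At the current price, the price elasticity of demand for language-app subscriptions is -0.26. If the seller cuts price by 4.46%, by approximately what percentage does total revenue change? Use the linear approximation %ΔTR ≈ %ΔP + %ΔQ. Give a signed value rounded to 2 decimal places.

-3.30%

%ΔQ ≈ Ed × %ΔP = (-0.26) × (-4.46%) = +1.1596%
%ΔTR ≈ %ΔP + %ΔQ = (-4.46%) + (+1.1596%) = -3.3004%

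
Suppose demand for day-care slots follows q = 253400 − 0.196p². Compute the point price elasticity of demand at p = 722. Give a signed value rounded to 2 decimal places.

dq/dp = −2·0.196·p = -283.024. At p = 722, q = 151228.336.
Ed = (dq/dp)·(p/q) = (-283.024) × (722/151228.336) = -1.3512…

-1.35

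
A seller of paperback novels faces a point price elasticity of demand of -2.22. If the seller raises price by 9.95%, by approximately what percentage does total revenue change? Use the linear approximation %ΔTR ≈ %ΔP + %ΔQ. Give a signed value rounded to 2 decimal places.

-12.14%

%ΔQ ≈ Ed × %ΔP = (-2.22) × (+9.95%) = -22.0890%
%ΔTR ≈ %ΔP + %ΔQ = (+9.95%) + (-22.0890%) = -12.1390%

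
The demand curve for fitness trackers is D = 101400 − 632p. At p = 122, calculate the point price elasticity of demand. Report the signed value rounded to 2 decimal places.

-3.17

dD/dp = −632. At p = 122, D = 101400 − 632(122) = 24296.
Ed = (dD/dp)·(p/D) = −632 × (122/24296) = -3.1735…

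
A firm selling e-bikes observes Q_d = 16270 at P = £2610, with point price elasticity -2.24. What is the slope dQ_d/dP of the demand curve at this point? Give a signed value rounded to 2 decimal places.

Ed = (dQ_d/dP)·(P/Q_d) ⇒ dQ_d/dP = Ed·Q_d/P = (-2.24)·16270/2610 = -13.9635…

-13.96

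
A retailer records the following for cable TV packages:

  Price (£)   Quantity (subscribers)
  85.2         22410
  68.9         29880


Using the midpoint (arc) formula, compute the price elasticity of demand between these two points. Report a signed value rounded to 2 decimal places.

-1.35

%ΔQ = (29880 − 22410) / [(22410 + 29880)/2] = 7470/26145 = 0.285714…
%ΔP = (68.9 − 85.2) / [(85.2 + 68.9)/2] = -16.3/77.05 = -0.211550…
Arc Ed = %ΔQ / %ΔP = (7470/26145) / (-16.3/77.05) = -1.3505…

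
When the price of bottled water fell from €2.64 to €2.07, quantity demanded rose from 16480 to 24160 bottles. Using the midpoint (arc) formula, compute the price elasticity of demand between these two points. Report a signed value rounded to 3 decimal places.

%ΔQ = (24160 − 16480) / [(16480 + 24160)/2] = 7680/20320 = 0.377952…
%ΔP = (2.07 − 2.64) / [(2.64 + 2.07)/2] = -0.57/2.355 = -0.242038…
Arc Ed = %ΔQ / %ΔP = (7680/20320) / (-0.57/2.355) = -1.56154…

-1.562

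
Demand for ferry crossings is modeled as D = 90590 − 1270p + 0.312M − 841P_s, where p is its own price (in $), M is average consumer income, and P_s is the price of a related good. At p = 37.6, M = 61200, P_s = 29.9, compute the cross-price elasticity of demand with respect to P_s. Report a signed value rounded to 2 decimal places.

At the given values, D = 90590 − 1270(37.6) + 0.312(61200) − 841(29.9) = 36786.5.
∂D/∂P_s = -841.
E = (-841) × (29.9/36786.5) = -0.6835…

-0.68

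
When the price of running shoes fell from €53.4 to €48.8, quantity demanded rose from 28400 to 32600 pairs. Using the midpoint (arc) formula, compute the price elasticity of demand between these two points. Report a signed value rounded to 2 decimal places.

%ΔQ = (32600 − 28400) / [(28400 + 32600)/2] = 4200/30500 = 0.137704…
%ΔP = (48.8 − 53.4) / [(53.4 + 48.8)/2] = -4.6/51.1 = -0.090019…
Arc Ed = %ΔQ / %ΔP = (4200/30500) / (-4.6/51.1) = -1.5297…

-1.53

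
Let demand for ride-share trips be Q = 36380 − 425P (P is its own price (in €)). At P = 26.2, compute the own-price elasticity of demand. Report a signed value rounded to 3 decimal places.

At the given values, Q = 36380 − 425(26.2) = 25245.
∂Q/∂P = −425.
E = (-425) × (26.2/25245) = -0.44107…

-0.441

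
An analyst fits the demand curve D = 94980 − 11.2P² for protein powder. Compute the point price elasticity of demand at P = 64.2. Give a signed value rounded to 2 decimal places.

dD/dP = −2·11.2·P = -1438.08. At P = 64.2, D = 48817.632.
Ed = (dD/dP)·(P/D) = (-1438.08) × (64.2/48817.632) = -1.8912…

-1.89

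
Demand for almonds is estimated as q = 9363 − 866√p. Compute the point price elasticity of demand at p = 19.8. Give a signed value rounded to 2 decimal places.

-0.35

dq/dp = −866/(2√p) = -97.3095. At p = 19.8, q = 5509.54.
Ed = (dq/dp)·(p/q) = (-97.3095) × (19.8/5509.54) = -0.3497…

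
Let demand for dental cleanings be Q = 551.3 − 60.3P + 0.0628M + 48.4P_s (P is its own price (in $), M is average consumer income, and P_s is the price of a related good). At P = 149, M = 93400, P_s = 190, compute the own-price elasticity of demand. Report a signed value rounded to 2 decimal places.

-1.36

At the given values, Q = 551.3 − 60.3(149) + 0.0628(93400) + 48.4(190) = 6628.12.
∂Q/∂P = −60.3.
E = (-60.3) × (149/6628.12) = -1.3555…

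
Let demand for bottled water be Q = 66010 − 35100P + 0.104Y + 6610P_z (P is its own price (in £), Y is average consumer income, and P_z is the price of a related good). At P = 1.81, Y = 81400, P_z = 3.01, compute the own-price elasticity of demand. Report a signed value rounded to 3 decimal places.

-2.060

At the given values, Q = 66010 − 35100(1.81) + 0.104(81400) + 6610(3.01) = 30840.7.
∂Q/∂P = −35100.
E = (-35100) × (1.81/30840.7) = -2.05997…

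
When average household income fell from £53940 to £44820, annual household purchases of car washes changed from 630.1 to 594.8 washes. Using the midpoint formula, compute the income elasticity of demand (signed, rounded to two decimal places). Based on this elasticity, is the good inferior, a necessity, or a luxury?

%ΔQ = (594.8 − 630.1)/[( 630.1 + 594.8)/2] = -35.3/612.45 = -0.057637…
%ΔIncome = (44820 − 53940)/[( 53940 + 44820)/2] = -9120/49380 = -0.184690…
E_income = (-35.3/612.45) / (-9120/49380) = 0.3120…
0 < E_income < 1 ⇒ normal good, necessity.

0.31; necessity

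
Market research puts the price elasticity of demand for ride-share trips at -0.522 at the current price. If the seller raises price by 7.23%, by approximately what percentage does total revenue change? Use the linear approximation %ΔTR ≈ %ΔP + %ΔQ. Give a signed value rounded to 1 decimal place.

+3.5%

%ΔQ ≈ Ed × %ΔP = (-0.522) × (+7.23%) = -3.7741%
%ΔTR ≈ %ΔP + %ΔQ = (+7.23%) + (-3.7741%) = +3.4559%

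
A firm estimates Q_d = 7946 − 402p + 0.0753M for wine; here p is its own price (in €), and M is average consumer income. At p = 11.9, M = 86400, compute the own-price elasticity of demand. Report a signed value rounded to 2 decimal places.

At the given values, Q_d = 7946 − 402(11.9) + 0.0753(86400) = 9668.12.
∂Q_d/∂p = −402.
E = (-402) × (11.9/9668.12) = -0.4948…

-0.49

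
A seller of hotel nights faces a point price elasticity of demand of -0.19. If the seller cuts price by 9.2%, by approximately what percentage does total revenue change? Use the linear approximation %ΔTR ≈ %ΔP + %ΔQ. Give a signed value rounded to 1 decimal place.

-7.5%

%ΔQ ≈ Ed × %ΔP = (-0.19) × (-9.2%) = +1.7480%
%ΔTR ≈ %ΔP + %ΔQ = (-9.2%) + (+1.7480%) = -7.4520%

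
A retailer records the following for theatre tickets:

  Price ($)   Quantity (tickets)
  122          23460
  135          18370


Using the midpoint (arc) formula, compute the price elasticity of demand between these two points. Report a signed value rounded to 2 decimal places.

%ΔQ = (18370 − 23460) / [(23460 + 18370)/2] = -5090/20915 = -0.243366…
%ΔP = (135 − 122) / [(122 + 135)/2] = 13/128.5 = 0.101167…
Arc Ed = %ΔQ / %ΔP = (-5090/20915) / (13/128.5) = -2.4055…

-2.41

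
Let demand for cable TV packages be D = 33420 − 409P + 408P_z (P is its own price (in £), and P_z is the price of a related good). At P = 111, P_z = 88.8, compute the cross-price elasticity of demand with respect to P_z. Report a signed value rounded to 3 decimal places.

At the given values, D = 33420 − 409(111) + 408(88.8) = 24251.4.
∂D/∂P_z = 408.
E = (408) × (88.8/24251.4) = 1.49395…

1.494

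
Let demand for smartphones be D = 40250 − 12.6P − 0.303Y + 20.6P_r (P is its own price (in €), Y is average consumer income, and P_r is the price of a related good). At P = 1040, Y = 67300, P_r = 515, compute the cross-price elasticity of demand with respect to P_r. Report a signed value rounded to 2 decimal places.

At the given values, D = 40250 − 12.6(1040) − 0.303(67300) + 20.6(515) = 17363.1.
∂D/∂P_r = 20.6.
E = (20.6) × (515/17363.1) = 0.6110…

0.61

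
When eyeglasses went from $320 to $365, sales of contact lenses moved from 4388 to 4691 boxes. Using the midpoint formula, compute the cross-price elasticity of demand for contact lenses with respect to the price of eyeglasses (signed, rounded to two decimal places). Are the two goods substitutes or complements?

%ΔQ_{contact lenses} = (4691 − 4388)/avg = 303/4539.5 = 0.066747…
%ΔP_{eyeglasses} = (365 − 320)/avg = 45/342.5 = 0.131386…
E_cross = (303/4539.5) / (45/342.5) = 0.5080…
E_cross > 0 ⇒ the goods are substitutes.

0.51; substitutes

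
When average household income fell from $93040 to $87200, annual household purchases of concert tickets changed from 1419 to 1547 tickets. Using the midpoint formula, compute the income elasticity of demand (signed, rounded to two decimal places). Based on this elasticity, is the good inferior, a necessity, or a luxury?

%ΔQ = (1547 − 1419)/[( 1419 + 1547)/2] = 128/1483 = 0.086311…
%ΔIncome = (87200 − 93040)/[( 93040 + 87200)/2] = -5840/90120 = -0.064802…
E_income = (128/1483) / (-5840/90120) = -1.3319…
E_income < 0 ⇒ inferior good.

-1.33; inferior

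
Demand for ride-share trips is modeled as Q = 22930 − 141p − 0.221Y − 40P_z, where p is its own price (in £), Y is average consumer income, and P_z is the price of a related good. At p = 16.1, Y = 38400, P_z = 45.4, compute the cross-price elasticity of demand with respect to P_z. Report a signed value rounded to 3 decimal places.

-0.175

At the given values, Q = 22930 − 141(16.1) − 0.221(38400) − 40(45.4) = 10357.5.
∂Q/∂P_z = -40.
E = (-40) × (45.4/10357.5) = -0.17533…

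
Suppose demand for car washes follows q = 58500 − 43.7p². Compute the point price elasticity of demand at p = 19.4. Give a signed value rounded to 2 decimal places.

-0.78

dq/dp = −2·43.7·p = -1695.56. At p = 19.4, q = 42053.068.
Ed = (dq/dp)·(p/q) = (-1695.56) × (19.4/42053.068) = -0.7821…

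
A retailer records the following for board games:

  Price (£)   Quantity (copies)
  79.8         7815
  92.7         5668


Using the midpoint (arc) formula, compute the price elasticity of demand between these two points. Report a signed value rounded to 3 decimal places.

-2.129

%ΔQ = (5668 − 7815) / [(7815 + 5668)/2] = -2147/6741.5 = -0.318475…
%ΔP = (92.7 − 79.8) / [(79.8 + 92.7)/2] = 12.9/86.25 = 0.149565…
Arc Ed = %ΔQ / %ΔP = (-2147/6741.5) / (12.9/86.25) = -2.12933…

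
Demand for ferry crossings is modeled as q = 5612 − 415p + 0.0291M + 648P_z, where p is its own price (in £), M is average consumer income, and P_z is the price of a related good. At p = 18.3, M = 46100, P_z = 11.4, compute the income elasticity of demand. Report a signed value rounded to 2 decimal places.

At the given values, q = 5612 − 415(18.3) + 0.0291(46100) + 648(11.4) = 6746.21.
∂q/∂M = 0.0291.
E = (0.0291) × (46100/6746.21) = 0.1988…

0.20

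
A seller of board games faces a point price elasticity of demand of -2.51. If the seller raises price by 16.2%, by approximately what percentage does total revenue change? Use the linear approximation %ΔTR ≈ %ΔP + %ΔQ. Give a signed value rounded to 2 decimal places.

-24.46%

%ΔQ ≈ Ed × %ΔP = (-2.51) × (+16.2%) = -40.6620%
%ΔTR ≈ %ΔP + %ΔQ = (+16.2%) + (-40.6620%) = -24.4620%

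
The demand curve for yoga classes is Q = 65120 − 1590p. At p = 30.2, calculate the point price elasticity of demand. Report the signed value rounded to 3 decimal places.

dQ/dp = −1590. At p = 30.2, Q = 65120 − 1590(30.2) = 17102.
Ed = (dQ/dp)·(p/Q) = −1590 × (30.2/17102) = -2.80774…

-2.808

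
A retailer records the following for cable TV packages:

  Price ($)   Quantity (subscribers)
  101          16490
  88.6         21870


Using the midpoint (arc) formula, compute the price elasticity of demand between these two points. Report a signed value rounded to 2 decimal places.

%ΔQ = (21870 − 16490) / [(16490 + 21870)/2] = 5380/19180 = 0.280500…
%ΔP = (88.6 − 101) / [(101 + 88.6)/2] = -12.4/94.8 = -0.130801…
Arc Ed = %ΔQ / %ΔP = (5380/19180) / (-12.4/94.8) = -2.1444…

-2.14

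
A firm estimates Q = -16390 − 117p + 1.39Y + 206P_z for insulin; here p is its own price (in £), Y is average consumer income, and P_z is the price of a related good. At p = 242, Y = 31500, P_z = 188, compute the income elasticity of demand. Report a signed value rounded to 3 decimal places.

1.158

At the given values, Q = -16390 − 117(242) + 1.39(31500) + 206(188) = 37809.
∂Q/∂Y = 1.39.
E = (1.39) × (31500/37809) = 1.15805…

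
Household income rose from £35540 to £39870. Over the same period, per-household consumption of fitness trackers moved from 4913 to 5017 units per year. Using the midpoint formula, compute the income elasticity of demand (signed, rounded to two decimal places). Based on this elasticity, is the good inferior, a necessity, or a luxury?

%ΔQ = (5017 − 4913)/[( 4913 + 5017)/2] = 104/4965 = 0.020946…
%ΔIncome = (39870 − 35540)/[( 35540 + 39870)/2] = 4330/37705 = 0.114838…
E_income = (104/4965) / (4330/37705) = 0.1824…
0 < E_income < 1 ⇒ normal good, necessity.

0.18; necessity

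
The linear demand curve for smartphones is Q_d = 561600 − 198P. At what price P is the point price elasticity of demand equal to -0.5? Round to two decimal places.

945.45

Ed = −198P/(561600 − 198P). Set this equal to -0.5:
198P = 0.5·(561600 − 198P) ⇒ 198P(1 + 0.5) = 0.5·561600
P = 0.5·561600 / (198·1.5) = 945.4545…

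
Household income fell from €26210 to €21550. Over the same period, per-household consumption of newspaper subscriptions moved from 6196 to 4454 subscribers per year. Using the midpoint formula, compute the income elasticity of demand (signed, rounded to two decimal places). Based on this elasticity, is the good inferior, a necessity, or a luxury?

1.68; luxury

%ΔQ = (4454 − 6196)/[( 6196 + 4454)/2] = -1742/5325 = -0.327136…
%ΔIncome = (21550 − 26210)/[( 26210 + 21550)/2] = -4660/23880 = -0.195142…
E_income = (-1742/5325) / (-4660/23880) = 1.6763…
E_income > 1 ⇒ normal good, luxury.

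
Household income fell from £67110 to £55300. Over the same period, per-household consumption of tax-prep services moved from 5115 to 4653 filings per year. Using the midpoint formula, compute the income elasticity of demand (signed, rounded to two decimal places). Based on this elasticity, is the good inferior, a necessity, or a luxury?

%ΔQ = (4653 − 5115)/[( 5115 + 4653)/2] = -462/4884 = -0.094594…
%ΔIncome = (55300 − 67110)/[( 67110 + 55300)/2] = -11810/61205 = -0.192958…
E_income = (-462/4884) / (-11810/61205) = 0.4902…
0 < E_income < 1 ⇒ normal good, necessity.

0.49; necessity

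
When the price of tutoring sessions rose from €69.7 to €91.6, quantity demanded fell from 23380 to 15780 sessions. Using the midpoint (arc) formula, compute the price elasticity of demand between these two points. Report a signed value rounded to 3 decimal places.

%ΔQ = (15780 − 23380) / [(23380 + 15780)/2] = -7600/19580 = -0.388151…
%ΔP = (91.6 − 69.7) / [(69.7 + 91.6)/2] = 21.9/80.65 = 0.271543…
Arc Ed = %ΔQ / %ΔP = (-7600/19580) / (21.9/80.65) = -1.42942…

-1.429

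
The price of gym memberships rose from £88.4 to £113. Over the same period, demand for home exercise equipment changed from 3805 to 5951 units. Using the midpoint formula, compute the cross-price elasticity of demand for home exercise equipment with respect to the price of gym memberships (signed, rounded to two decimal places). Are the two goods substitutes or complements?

1.80; substitutes

%ΔQ_{home exercise equipment} = (5951 − 3805)/avg = 2146/4878 = 0.439934…
%ΔP_{gym memberships} = (113 − 88.4)/avg = 24.6/100.7 = 0.244289…
E_cross = (2146/4878) / (24.6/100.7) = 1.8008…
E_cross > 0 ⇒ the goods are substitutes.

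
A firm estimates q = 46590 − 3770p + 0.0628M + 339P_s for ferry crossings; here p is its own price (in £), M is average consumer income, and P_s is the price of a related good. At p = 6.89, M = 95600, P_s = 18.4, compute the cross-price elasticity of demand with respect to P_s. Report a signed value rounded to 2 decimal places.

At the given values, q = 46590 − 3770(6.89) + 0.0628(95600) + 339(18.4) = 32855.98.
∂q/∂P_s = 339.
E = (339) × (18.4/32855.98) = 0.1898…

0.19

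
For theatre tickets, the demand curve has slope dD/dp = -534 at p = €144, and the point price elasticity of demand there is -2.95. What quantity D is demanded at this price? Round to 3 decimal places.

Ed = (dD/dp)·(p/D) ⇒ D = (dD/dp)·p/Ed = (-534)·144/(-2.95) = 26066.44067…

26066.441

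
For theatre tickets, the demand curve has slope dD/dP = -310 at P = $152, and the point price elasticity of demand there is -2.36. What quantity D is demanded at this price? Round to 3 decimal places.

19966.102

Ed = (dD/dP)·(P/D) ⇒ D = (dD/dP)·P/Ed = (-310)·152/(-2.36) = 19966.10169…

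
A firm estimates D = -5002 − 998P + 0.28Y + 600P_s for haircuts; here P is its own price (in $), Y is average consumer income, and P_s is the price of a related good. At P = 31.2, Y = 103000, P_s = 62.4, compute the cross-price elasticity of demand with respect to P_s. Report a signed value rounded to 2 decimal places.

1.24

At the given values, D = -5002 − 998(31.2) + 0.28(103000) + 600(62.4) = 30140.4.
∂D/∂P_s = 600.
E = (600) × (62.4/30140.4) = 1.2421…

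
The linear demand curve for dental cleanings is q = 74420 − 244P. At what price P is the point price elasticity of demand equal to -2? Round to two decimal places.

Ed = −244P/(74420 − 244P). Set this equal to -2:
244P = 2·(74420 − 244P) ⇒ 244P(1 + 2) = 2·74420
P = 2·74420 / (244·3) = 203.3333…

203.33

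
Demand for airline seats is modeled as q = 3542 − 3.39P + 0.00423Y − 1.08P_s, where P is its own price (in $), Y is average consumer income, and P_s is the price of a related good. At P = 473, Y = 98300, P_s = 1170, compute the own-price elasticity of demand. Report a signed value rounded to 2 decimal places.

At the given values, q = 3542 − 3.39(473) + 0.00423(98300) − 1.08(1170) = 1090.739.
∂q/∂P = −3.39.
E = (-3.39) × (473/1090.739) = -1.4700…

-1.47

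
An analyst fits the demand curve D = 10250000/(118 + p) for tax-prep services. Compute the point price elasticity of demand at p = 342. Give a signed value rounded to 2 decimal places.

-0.74

dD/dp = −10250000/(118 + p)² = -48.4405. At p = 342, D = 22282.6.
Ed = (dD/dp)·(p/D) = (-48.4405) × (342/22282.6) = -0.7434…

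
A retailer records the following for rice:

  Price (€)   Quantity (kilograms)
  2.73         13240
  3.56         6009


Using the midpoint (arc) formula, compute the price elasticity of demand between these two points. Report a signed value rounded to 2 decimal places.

%ΔQ = (6009 − 13240) / [(13240 + 6009)/2] = -7231/9624.5 = -0.751311…
%ΔP = (3.56 − 2.73) / [(2.73 + 3.56)/2] = 0.83/3.145 = 0.263910…
Arc Ed = %ΔQ / %ΔP = (-7231/9624.5) / (0.83/3.145) = -2.8468…

-2.85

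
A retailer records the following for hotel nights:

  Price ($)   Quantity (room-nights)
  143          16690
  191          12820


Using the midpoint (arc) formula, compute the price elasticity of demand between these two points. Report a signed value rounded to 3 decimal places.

%ΔQ = (12820 − 16690) / [(16690 + 12820)/2] = -3870/14755 = -0.262283…
%ΔP = (191 − 143) / [(143 + 191)/2] = 48/167 = 0.287425…
Arc Ed = %ΔQ / %ΔP = (-3870/14755) / (48/167) = -0.91252…

-0.913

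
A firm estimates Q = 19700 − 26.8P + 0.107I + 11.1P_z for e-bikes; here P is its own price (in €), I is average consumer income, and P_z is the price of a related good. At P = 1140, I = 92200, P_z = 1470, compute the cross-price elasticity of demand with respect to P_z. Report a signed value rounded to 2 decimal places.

1.06

At the given values, Q = 19700 − 26.8(1140) + 0.107(92200) + 11.1(1470) = 15330.4.
∂Q/∂P_z = 11.1.
E = (11.1) × (1470/15330.4) = 1.0643…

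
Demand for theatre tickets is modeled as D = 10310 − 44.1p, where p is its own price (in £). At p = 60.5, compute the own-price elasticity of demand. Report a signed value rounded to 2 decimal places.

At the given values, D = 10310 − 44.1(60.5) = 7641.95.
∂D/∂p = −44.1.
E = (-44.1) × (60.5/7641.95) = -0.3491…

-0.35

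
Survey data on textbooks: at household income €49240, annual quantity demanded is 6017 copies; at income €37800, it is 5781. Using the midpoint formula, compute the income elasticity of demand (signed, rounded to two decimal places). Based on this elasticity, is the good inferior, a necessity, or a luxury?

%ΔQ = (5781 − 6017)/[( 6017 + 5781)/2] = -236/5899 = -0.040006…
%ΔIncome = (37800 − 49240)/[( 49240 + 37800)/2] = -11440/43520 = -0.262867…
E_income = (-236/5899) / (-11440/43520) = 0.1521…
0 < E_income < 1 ⇒ normal good, necessity.

0.15; necessity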